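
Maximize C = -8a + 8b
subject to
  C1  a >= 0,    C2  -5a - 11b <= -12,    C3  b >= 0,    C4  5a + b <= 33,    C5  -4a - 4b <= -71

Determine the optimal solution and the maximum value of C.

a = 0, b = 33, maximum C = 264

At the optimal vertex, a = 0 and 5a + b = 33.
Solving simultaneously gives a = 0, b = 33.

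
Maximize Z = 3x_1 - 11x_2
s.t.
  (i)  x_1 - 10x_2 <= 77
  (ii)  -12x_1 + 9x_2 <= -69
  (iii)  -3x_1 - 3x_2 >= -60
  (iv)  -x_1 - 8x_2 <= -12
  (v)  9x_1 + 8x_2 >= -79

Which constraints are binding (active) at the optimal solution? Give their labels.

Vertices and Z = 3x_1 - 11x_2:
  (83/7, 57/7) → Z = -54
  (44/7, 5/7) → Z = 11
  (148/7, -8/7) → Z = 76

The maximum is at (148/7, -8/7). Substituting into each constraint, equality holds for (iii) and (iv); the remaining constraints have slack.

(iii) and (iv)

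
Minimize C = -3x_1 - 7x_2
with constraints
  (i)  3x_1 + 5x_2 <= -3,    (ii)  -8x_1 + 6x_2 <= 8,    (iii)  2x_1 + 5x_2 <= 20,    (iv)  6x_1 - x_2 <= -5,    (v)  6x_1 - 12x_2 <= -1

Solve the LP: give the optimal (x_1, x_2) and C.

The binding constraints are 3x_1 + 5x_2 = -3 and -8x_1 + 6x_2 = 8.
Solving simultaneously gives x_1 = -1, x_2 = 0.

x_1 = -1, x_2 = 0, minimum C = 3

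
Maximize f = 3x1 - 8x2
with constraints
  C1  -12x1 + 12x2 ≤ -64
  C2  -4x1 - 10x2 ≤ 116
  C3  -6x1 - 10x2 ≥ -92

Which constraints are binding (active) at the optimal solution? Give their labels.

Feasible corners and f = 3x1 - 8x2:
  (-94/21, -206/21) → f = 1366/21
  (109/12, 15/4) → f = -11/4
  (104, -266/5) → f = 3688/5

The maximum is at (104, -266/5). Substituting into each constraint, equality holds for C2 and C3; the remaining constraints have slack.

C2 and C3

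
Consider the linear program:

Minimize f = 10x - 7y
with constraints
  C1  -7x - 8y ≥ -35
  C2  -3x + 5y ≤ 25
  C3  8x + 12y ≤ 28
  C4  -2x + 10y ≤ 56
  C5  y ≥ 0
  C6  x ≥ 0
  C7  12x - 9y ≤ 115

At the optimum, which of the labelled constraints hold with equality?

Feasible corners and f = 10x - 7y:
  (7/2, 0) → f = 35
  (0, 7/3) → f = -49/3
  (0, 0) → f = 0

The minimum is at (0, 7/3). Substituting into each constraint, equality holds for C3 and C6; the remaining constraints have slack.

C3 and C6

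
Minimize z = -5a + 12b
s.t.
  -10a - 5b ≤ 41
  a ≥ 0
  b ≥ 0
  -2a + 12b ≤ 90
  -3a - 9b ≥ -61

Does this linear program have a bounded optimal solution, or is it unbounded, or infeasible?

bounded optimum

Feasible corners and z = -5a + 12b:
  (0, 0) → z = 0
  (0, 61/9) → z = 244/3
  (61/3, 0) → z = -305/3
The feasible region has finitely many vertices and no improving ray; the minimum is -305/3 at (61/3, 0).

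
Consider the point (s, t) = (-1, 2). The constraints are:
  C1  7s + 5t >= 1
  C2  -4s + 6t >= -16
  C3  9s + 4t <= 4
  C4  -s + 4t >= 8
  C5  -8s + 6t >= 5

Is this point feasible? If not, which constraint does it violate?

feasible

C1: 3 ≥ 1 ✓
C2: 16 ≥ -16 ✓
C3: -1 ≤ 4 ✓
C4: 9 ≥ 8 ✓
C5: 20 ≥ 5 ✓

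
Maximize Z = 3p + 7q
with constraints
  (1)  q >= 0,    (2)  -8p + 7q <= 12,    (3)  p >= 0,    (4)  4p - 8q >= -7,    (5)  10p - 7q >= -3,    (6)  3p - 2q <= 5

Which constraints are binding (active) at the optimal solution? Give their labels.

(4) and (6)

Corner points and Z = 3p + 7q:
  (0, 0) → Z = 0
  (5/3, 0) → Z = 5
  (0, 3/7) → Z = 3
  (25/52, 29/26) → Z = 37/4
  (27/8, 41/16) → Z = 449/16

The maximum is at (27/8, 41/16). Substituting into each constraint, equality holds for (4) and (6); the remaining constraints have slack.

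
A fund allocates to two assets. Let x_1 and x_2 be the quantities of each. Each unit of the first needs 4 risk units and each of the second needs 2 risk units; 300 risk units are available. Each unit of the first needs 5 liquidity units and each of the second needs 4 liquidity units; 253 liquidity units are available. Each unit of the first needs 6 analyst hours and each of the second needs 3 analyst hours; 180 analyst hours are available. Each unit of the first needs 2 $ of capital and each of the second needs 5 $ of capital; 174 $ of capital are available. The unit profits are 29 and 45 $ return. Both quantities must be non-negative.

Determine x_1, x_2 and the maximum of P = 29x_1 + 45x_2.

Feasible corners and P = 29x_1 + 45x_2:
  (0, 0) → P = 0
  (0, 174/5) → P = 1566
  (30, 0) → P = 870
  (63/4, 57/2) → P = 6957/4

At the optimal vertex, 6x_1 + 3x_2 = 180 and 2x_1 + 5x_2 = 174.
Solving simultaneously gives x_1 = 63/4, x_2 = 57/2.

x_1 = 63/4, x_2 = 57/2, maximum P = 6957/4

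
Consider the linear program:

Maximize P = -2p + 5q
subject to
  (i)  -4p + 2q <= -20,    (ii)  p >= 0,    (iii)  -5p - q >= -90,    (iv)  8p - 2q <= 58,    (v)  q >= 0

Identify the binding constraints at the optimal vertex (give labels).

Extreme points and P = -2p + 5q:
  (19/2, 9) → P = 26
  (5, 0) → P = -10
  (29/4, 0) → P = -29/2

The maximum is at (19/2, 9). Substituting into each constraint, equality holds for (i) and (iv); the remaining constraints have slack.

(i) and (iv)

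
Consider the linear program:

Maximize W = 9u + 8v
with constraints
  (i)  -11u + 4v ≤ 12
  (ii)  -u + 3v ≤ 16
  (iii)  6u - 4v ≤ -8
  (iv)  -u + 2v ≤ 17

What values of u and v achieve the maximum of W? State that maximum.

Vertices and W = 9u + 8v:
  (28/29, 164/29) → W = 1564/29
  (-4/5, 4/5) → W = -4/5
  (20/7, 44/7) → W = 76

The optimum lies where -u + 3v = 16 and 6u - 4v = -8.
Solving simultaneously gives u = 20/7, v = 44/7.

u = 20/7, v = 44/7, maximum W = 76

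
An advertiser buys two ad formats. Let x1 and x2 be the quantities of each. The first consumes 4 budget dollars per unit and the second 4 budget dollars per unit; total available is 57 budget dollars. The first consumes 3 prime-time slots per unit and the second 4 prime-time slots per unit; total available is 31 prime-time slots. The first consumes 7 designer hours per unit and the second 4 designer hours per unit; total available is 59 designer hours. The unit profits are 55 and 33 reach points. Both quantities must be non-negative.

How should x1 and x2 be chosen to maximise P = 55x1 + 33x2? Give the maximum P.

Corner points and P = 55x1 + 33x2:
  (0, 0) → P = 0
  (0, 31/4) → P = 1023/4
  (59/7, 0) → P = 3245/7
  (7, 5/2) → P = 935/2

The optimum lies where 3x1 + 4x2 = 31 and 7x1 + 4x2 = 59.
Solving simultaneously gives x1 = 7, x2 = 5/2.

x1 = 7, x2 = 5/2, maximum P = 935/2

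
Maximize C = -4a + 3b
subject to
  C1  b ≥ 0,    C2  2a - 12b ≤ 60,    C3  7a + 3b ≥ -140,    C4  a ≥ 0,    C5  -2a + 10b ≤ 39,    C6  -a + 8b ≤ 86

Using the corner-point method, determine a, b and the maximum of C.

Feasible corners and C = -4a + 3b:
  (30, 0) → C = -120
  (0, 0) → C = 0
  (378, 58) → C = -1338
  (0, 39/10) → C = 117/10
  (274/3, 133/6) → C = -1793/6

At the optimal vertex, a = 0 and -2a + 10b = 39.
Solving simultaneously gives a = 0, b = 39/10.

a = 0, b = 39/10, maximum C = 117/10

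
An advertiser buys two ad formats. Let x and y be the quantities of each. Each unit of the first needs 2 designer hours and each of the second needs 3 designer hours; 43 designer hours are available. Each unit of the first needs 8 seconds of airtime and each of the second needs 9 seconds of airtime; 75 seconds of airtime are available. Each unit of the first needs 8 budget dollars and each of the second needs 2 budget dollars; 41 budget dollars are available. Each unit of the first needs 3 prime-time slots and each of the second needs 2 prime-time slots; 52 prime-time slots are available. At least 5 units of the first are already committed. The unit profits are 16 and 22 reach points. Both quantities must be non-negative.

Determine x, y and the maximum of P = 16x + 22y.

x = 5, y = 1/2, maximum P = 91

Feasible corners and P = 16x + 22y:
  (41/8, 0) → P = 82
  (5, 0) → P = 80
  (5, 1/2) → P = 91

The binding constraints are 8x + 2y = 41 and x = 5.
Solving simultaneously gives x = 5, y = 1/2.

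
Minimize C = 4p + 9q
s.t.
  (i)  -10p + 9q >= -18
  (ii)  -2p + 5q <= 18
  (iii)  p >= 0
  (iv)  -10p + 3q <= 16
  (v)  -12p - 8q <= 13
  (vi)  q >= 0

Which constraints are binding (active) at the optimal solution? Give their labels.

Extreme points and C = 4p + 9q:
  (63/8, 27/4) → C = 369/4
  (9/5, 0) → C = 36/5
  (0, 18/5) → C = 162/5
  (0, 0) → C = 0

The minimum is at (0, 0). Substituting into each constraint, equality holds for (iii) and (vi); the remaining constraints have slack.

(iii) and (vi)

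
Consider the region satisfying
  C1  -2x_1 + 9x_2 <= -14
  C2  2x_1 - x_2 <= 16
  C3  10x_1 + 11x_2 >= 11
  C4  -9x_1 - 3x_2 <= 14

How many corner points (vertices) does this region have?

Pairwise boundary intersections that survive every other constraint:
  (65/8, 1/4)
  (253/112, -59/56)
  (187/32, -69/16)

3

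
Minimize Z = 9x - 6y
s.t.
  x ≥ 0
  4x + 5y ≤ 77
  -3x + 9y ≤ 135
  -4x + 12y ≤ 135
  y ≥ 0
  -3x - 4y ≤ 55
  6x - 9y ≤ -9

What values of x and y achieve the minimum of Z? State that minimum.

x = 0, y = 45/4, minimum Z = -135/2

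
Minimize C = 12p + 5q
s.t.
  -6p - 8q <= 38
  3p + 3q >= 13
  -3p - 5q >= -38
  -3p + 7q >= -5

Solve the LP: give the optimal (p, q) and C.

At the optimal vertex, 3p + 3q = 13 and -3p - 5q = -38.
Solving simultaneously gives p = -49/6, q = 25/2.

p = -49/6, q = 25/2, minimum C = -71/2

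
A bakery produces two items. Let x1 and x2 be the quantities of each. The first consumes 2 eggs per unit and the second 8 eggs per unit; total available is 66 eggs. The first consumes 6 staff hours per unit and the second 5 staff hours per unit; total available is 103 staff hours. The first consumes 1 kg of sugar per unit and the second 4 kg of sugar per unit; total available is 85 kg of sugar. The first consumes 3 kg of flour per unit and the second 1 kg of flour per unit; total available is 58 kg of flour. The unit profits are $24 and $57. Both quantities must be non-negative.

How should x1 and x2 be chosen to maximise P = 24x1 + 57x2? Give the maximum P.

x1 = 13, x2 = 5, maximum P = 597

At the optimal vertex, 2x1 + 8x2 = 66 and 6x1 + 5x2 = 103.
Solving simultaneously gives x1 = 13, x2 = 5.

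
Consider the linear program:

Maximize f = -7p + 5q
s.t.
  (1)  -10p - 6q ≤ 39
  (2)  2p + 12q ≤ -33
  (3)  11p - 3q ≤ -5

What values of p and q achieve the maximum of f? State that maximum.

Vertices and f = -7p + 5q:
  (-5/2, -7/3) → f = 35/6
  (-49/32, -379/96) → f = -433/48
  (-53/46, -353/138) → f = -326/69

The binding constraints are -10p - 6q = 39 and 2p + 12q = -33.
Solving simultaneously gives p = -5/2, q = -7/3.

p = -5/2, q = -7/3, maximum f = 35/6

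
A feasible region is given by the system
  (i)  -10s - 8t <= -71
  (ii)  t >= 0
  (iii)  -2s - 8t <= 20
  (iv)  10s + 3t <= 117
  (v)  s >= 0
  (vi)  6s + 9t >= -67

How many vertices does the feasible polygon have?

4

The feasible vertices (each the meet of two boundaries and inside every other half-plane) are:
  (71/10, 0)
  (0, 71/8)
  (117/10, 0)
  (0, 39)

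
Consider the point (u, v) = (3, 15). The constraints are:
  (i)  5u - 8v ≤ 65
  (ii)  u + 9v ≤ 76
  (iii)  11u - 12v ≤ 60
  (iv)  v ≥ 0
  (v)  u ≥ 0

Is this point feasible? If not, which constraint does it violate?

Constraint (ii): u + 9v = 138, which is not ≤ 76. All other constraints are satisfied.

not feasible — violates (ii)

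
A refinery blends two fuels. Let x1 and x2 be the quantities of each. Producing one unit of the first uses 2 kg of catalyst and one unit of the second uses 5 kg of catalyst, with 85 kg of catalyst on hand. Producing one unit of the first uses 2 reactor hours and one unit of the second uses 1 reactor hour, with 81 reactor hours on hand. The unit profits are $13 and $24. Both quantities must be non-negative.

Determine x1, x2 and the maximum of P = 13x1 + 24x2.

Vertices and P = 13x1 + 24x2:
  (0, 0) → P = 0
  (0, 17) → P = 408
  (81/2, 0) → P = 1053/2
  (40, 1) → P = 544

At the optimal vertex, 2x1 + 5x2 = 85 and 2x1 + x2 = 81.
Solving simultaneously gives x1 = 40, x2 = 1.

x1 = 40, x2 = 1, maximum P = 544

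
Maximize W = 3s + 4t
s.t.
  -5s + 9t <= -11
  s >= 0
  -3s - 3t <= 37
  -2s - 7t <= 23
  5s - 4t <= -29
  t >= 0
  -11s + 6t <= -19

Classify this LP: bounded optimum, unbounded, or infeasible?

infeasible

The boundaries -5s + 9t = -11 and t = 0 meet at (11/5, 0), but that point violates 5s - 4t ≤ -29. Every candidate vertex is excluded by some other constraint, so the feasible region is empty.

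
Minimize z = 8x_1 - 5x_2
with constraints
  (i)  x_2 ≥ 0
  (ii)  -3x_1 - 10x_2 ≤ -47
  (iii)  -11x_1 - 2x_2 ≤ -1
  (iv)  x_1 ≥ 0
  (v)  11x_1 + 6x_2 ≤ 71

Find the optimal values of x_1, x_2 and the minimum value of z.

x_1 = 0, x_2 = 71/6, minimum z = -355/6

Extreme points and z = 8x_1 - 5x_2:
  (0, 47/10) → z = -47/2
  (107/23, 76/23) → z = 476/23
  (0, 71/6) → z = -355/6

The optimum lies where x_1 = 0 and 11x_1 + 6x_2 = 71.
Solving simultaneously gives x_1 = 0, x_2 = 71/6.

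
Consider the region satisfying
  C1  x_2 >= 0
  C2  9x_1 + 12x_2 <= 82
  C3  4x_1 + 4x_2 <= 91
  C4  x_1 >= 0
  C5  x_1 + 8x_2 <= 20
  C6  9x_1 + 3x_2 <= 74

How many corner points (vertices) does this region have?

The feasible vertices (each the meet of two boundaries and inside every other half-plane) are:
  (0, 0)
  (74/9, 0)
  (104/15, 49/30)
  (214/27, 8/9)
  (0, 5/2)

5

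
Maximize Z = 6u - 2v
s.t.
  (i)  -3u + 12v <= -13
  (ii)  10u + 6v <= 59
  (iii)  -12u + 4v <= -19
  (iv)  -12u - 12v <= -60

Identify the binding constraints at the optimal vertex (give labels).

(ii) and (iv)

Extreme points and Z = 6u - 2v:
  (131/23, 47/138) → Z = 2311/69
  (73/15, 2/15) → Z = 434/15
  (29/4, -9/4) → Z = 48

The maximum is at (29/4, -9/4). Substituting into each constraint, equality holds for (ii) and (iv); the remaining constraints have slack.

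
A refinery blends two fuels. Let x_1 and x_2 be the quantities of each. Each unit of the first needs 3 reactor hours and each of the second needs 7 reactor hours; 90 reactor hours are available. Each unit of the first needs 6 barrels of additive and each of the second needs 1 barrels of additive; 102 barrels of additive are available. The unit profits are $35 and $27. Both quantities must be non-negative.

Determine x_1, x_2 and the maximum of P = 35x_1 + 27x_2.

x_1 = 16, x_2 = 6, maximum P = 722

Extreme points and P = 35x_1 + 27x_2:
  (0, 0) → P = 0
  (0, 90/7) → P = 2430/7
  (17, 0) → P = 595
  (16, 6) → P = 722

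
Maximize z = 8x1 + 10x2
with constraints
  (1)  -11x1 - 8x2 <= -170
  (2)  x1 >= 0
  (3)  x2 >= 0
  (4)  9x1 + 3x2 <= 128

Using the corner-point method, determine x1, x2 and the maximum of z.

x1 = 0, x2 = 128/3, maximum z = 1280/3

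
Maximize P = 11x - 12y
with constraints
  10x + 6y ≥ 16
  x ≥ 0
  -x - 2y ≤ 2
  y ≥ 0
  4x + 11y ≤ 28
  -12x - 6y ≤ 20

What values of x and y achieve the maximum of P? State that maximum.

x = 7, y = 0, maximum P = 77

Vertices and P = 11x - 12y:
  (8/5, 0) → P = 88/5
  (4/43, 108/43) → P = -1252/43
  (7, 0) → P = 77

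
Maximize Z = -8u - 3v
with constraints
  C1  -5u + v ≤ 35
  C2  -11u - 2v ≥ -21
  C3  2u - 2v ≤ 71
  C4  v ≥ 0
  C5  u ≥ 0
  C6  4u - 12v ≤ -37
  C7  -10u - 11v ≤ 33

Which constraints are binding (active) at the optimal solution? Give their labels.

C5 and C6

Feasible corners and Z = -8u - 3v:
  (0, 21/2) → Z = -63/2
  (89/70, 491/140) → Z = -2897/140
  (0, 37/12) → Z = -37/4

The maximum is at (0, 37/12). Substituting into each constraint, equality holds for C5 and C6; the remaining constraints have slack.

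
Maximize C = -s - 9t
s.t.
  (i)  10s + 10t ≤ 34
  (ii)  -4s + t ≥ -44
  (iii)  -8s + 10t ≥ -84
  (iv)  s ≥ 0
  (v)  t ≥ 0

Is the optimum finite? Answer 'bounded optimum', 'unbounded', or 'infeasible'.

bounded optimum

Vertices and C = -s - 9t:
  (0, 17/5) → C = -153/5
  (17/5, 0) → C = -17/5
  (0, 0) → C = 0
The feasible region has finitely many vertices and no improving ray; the maximum is 0 at (0, 0).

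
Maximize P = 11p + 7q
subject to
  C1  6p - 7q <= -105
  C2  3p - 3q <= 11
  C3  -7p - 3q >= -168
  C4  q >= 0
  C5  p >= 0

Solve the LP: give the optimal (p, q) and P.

p = 0, q = 56, maximum P = 392

Feasible corners and P = 11p + 7q:
  (861/67, 1743/67) → P = 21672/67
  (0, 15) → P = 105
  (0, 56) → P = 392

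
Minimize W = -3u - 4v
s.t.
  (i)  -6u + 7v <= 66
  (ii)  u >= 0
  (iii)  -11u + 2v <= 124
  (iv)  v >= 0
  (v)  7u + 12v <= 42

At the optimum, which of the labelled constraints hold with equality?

(iv) and (v)

Extreme points and W = -3u - 4v:
  (0, 0) → W = 0
  (0, 7/2) → W = -14
  (6, 0) → W = -18

The minimum is at (6, 0). Substituting into each constraint, equality holds for (iv) and (v); the remaining constraints have slack.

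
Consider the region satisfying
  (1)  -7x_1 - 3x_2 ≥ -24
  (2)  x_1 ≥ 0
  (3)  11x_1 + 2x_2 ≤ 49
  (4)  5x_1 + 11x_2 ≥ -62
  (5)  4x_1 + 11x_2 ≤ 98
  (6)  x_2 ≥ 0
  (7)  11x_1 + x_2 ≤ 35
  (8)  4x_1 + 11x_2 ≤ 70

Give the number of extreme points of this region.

5

Of the 27 pairwise boundary intersections, those satisfying every inequality are:
  (81/26, 19/26)
  (54/65, 394/65)
  (0, 0)
  (0, 70/11)
  (35/11, 0)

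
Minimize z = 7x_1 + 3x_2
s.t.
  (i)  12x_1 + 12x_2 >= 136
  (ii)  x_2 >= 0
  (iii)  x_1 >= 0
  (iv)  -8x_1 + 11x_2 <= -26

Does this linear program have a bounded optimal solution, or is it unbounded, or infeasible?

bounded optimum

Extreme points and z = 7x_1 + 3x_2:
  (34/3, 0) → z = 238/3
  (452/57, 194/57) → z = 3746/57
The feasible region has finitely many vertices and no improving ray; the minimum is 3746/57 at (452/57, 194/57).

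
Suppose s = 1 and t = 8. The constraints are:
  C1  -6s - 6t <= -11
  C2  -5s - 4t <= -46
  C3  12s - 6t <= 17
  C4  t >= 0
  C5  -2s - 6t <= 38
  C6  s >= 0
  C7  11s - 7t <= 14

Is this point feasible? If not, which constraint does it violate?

not feasible — violates C2

Constraint C2: -5s - 4t = -37, which is not ≤ -46. All other constraints are satisfied.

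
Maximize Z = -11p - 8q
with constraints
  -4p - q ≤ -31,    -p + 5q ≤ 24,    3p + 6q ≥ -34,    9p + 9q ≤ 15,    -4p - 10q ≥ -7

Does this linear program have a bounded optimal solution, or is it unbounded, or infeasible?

Extreme points and Z = -11p - 8q:
  (220/21, -229/21) → Z = -28
  (88/9, -73/9) → Z = -128/3
  (44/3, -13) → Z = -172/3
The feasible region has finitely many vertices and no improving ray; the maximum is -28 at (220/21, -229/21).

bounded optimum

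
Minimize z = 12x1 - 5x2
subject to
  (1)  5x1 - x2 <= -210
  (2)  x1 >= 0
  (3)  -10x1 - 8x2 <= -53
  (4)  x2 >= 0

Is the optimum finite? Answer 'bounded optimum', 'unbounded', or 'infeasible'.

From the feasible point (0, 210), moving in the direction (0, 1) keeps every constraint satisfied while z decreases without bound.

unbounded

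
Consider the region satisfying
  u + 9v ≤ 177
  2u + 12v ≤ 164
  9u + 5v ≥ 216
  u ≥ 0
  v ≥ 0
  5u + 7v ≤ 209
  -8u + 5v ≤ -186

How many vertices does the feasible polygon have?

The feasible vertices (each the meet of two boundaries and inside every other half-plane) are:
  (680/23, 201/23)
  (1526/53, 470/53)
  (24, 0)
  (402/17, 54/85)
  (209/5, 0)

5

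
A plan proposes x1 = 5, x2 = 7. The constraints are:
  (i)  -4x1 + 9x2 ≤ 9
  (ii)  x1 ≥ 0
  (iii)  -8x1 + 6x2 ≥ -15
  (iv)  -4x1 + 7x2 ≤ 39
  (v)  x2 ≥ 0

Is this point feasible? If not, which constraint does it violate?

Constraint (i): -4x1 + 9x2 = 43, which is not ≤ 9. All other constraints are satisfied.

not feasible — violates (i)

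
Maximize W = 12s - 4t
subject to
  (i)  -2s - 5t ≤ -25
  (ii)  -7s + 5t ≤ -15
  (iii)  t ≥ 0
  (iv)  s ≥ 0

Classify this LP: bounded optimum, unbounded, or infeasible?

unbounded

From the feasible point (40/9, 29/9), moving in the direction (5, 7) keeps every constraint satisfied while W increases without bound.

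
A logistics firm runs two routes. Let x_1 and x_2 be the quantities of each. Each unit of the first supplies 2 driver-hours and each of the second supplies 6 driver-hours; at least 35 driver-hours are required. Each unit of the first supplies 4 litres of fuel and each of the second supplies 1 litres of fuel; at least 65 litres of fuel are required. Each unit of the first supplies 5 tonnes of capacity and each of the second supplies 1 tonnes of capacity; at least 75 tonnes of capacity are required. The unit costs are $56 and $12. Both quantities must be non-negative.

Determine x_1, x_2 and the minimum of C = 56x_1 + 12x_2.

Vertices and C = 56x_1 + 12x_2:
  (0, 75) → C = 900
  (35/2, 0) → C = 980
  (355/22, 5/11) → C = 10000/11
  (10, 25) → C = 860
The feasible region is unbounded (it extends along (0, 1), (1, 0)), but C strictly increases along every unbounded feasible direction, so there is no improving ray and the minimum is attained at a vertex.

At the optimal vertex, 4x_1 + x_2 = 65 and 5x_1 + x_2 = 75.
Solving simultaneously gives x_1 = 10, x_2 = 25.

x_1 = 10, x_2 = 25, minimum C = 860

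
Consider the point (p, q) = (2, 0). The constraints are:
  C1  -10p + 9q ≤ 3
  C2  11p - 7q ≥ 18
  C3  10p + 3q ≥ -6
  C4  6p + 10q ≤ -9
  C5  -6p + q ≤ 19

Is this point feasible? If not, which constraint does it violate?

Constraint C4: 6p + 10q = 12, which is not ≤ -9. All other constraints are satisfied.

not feasible — violates C4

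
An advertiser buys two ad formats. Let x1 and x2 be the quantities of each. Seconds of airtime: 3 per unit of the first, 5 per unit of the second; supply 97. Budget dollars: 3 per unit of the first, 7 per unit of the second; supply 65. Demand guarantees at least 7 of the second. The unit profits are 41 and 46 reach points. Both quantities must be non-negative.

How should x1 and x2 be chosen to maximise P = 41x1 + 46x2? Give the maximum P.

x1 = 16/3, x2 = 7, maximum P = 1622/3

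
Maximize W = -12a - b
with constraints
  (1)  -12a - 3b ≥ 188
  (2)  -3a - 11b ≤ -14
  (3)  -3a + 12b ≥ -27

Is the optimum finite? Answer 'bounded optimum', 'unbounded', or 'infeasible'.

From the feasible point (-2110/123, 244/41), moving in the direction (-3, 12) keeps every constraint satisfied while W increases without bound.

unbounded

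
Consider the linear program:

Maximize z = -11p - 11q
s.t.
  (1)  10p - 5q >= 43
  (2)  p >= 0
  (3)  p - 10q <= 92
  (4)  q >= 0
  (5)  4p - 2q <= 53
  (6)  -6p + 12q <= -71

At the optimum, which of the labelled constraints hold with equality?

(4) and (6)

Extreme points and z = -11p - 11q:
  (53/4, 0) → z = -583/4
  (71/6, 0) → z = -781/6
  (247/18, 17/18) → z = -484/3

The maximum is at (71/6, 0). Substituting into each constraint, equality holds for (4) and (6); the remaining constraints have slack.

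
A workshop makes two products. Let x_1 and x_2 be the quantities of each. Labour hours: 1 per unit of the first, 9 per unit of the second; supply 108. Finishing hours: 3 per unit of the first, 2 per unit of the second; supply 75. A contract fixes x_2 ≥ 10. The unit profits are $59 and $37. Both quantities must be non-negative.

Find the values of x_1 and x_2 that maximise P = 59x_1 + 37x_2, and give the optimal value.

Corner points and P = 59x_1 + 37x_2:
  (0, 12) → P = 444
  (0, 10) → P = 370
  (18, 10) → P = 1432

The optimum lies where x_1 + 9x_2 = 108 and x_2 = 10.
Solving simultaneously gives x_1 = 18, x_2 = 10.

x_1 = 18, x_2 = 10, maximum P = 1432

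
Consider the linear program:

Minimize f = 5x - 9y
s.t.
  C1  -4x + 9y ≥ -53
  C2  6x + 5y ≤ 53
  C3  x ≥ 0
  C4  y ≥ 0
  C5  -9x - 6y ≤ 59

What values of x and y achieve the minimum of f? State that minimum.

x = 0, y = 53/5, minimum f = -477/5

Feasible corners and f = 5x - 9y:
  (0, 53/5) → f = -477/5
  (53/6, 0) → f = 265/6
  (0, 0) → f = 0

The binding constraints are 6x + 5y = 53 and x = 0.
Solving simultaneously gives x = 0, y = 53/5.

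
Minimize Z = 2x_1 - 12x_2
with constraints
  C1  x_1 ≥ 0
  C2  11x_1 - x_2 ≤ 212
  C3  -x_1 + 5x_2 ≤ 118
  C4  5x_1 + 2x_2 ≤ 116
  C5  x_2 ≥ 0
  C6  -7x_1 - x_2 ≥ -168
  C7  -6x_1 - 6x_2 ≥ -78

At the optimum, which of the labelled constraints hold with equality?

Extreme points and Z = 2x_1 - 12x_2:
  (0, 0) → Z = 0
  (0, 13) → Z = -156
  (13, 0) → Z = 26

The minimum is at (0, 13). Substituting into each constraint, equality holds for C1 and C7; the remaining constraints have slack.

C1 and C7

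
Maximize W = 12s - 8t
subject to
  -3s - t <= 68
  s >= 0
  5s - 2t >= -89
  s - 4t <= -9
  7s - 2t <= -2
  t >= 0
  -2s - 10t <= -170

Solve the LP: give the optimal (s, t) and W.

Feasible corners and W = 12s - 8t:
  (0, 89/2) → W = -356
  (0, 17) → W = -136
  (87/2, 613/4) → W = -704
  (160/37, 597/37) → W = -2856/37

s = 160/37, t = 597/37, maximum W = -2856/37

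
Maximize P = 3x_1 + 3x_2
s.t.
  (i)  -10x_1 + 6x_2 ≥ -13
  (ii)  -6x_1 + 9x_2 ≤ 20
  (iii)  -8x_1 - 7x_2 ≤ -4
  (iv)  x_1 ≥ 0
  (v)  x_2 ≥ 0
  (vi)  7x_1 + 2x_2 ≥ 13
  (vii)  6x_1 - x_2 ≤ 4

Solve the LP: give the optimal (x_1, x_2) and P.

x_1 = 7/6, x_2 = 3, maximum P = 25/2

Extreme points and P = 3x_1 + 3x_2:
  (77/75, 218/75) → P = 59/5
  (7/6, 3) → P = 25/2
  (21/19, 50/19) → P = 213/19

The binding constraints are -6x_1 + 9x_2 = 20 and 6x_1 - x_2 = 4.
Solving simultaneously gives x_1 = 7/6, x_2 = 3.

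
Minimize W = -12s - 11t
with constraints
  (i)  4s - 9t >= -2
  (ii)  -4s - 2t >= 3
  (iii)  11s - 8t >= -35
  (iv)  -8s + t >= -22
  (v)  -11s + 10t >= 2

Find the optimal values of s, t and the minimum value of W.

Feasible corners and W = -12s - 11t:
  (-31/44, -1/11) → W = 104/11
  (-299/67, -118/67) → W = 4886/67
  (-17/31, -25/62) → W = 683/62
  (-167/11, -33/2) → W = 8001/22

s = -31/44, t = -1/11, minimum W = 104/11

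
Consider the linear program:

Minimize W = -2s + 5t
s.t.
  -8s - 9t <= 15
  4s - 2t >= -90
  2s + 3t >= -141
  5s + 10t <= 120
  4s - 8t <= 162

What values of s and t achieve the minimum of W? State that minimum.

s = 669/50, t = -339/25, minimum W = -2364/25

Extreme points and W = -2s + 5t:
  (-210/13, 165/13) → W = 1245/13
  (669/50, -339/25) → W = -2364/25
  (-66/5, 93/5) → W = 597/5
  (129/4, -33/8) → W = -681/8

At the optimal vertex, -8s - 9t = 15 and 4s - 8t = 162.
Solving simultaneously gives s = 669/50, t = -339/25.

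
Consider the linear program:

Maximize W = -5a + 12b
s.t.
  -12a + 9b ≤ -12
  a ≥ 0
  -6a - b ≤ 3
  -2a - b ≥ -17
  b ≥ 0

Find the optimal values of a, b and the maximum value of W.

Vertices and W = -5a + 12b:
  (11/2, 6) → W = 89/2
  (1, 0) → W = -5
  (17/2, 0) → W = -85/2

The binding constraints are -12a + 9b = -12 and -2a - b = -17.
Solving simultaneously gives a = 11/2, b = 6.

a = 11/2, b = 6, maximum W = 89/2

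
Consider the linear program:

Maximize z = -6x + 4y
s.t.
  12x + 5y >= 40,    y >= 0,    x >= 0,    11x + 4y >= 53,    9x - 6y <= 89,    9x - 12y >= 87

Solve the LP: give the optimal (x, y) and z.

Extreme points and z = -6x + 4y:
  (89/9, 0) → z = -178/3
  (29/3, 0) → z = -58
  (91/9, 1/3) → z = -178/3

The optimum lies where y = 0 and 9x - 12y = 87.
Solving simultaneously gives x = 29/3, y = 0.

x = 29/3, y = 0, maximum z = -58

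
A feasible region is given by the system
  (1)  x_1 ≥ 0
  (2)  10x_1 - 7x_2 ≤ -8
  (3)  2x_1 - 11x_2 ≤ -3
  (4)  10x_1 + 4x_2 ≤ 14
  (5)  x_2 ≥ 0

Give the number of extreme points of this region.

The feasible vertices (each the meet of two boundaries and inside every other half-plane) are:
  (0, 8/7)
  (0, 7/2)
  (3/5, 2)

3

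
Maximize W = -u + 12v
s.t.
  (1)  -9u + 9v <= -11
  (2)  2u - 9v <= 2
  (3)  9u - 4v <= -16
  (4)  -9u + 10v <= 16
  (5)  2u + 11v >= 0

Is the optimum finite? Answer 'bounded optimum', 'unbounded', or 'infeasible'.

infeasible

The boundaries -9u + 9v = -11 and 2u - 9v = 2 meet at (9/7, 4/63), but that point violates 9u - 4v ≤ -16. Every candidate vertex is excluded by some other constraint, so the feasible region is empty.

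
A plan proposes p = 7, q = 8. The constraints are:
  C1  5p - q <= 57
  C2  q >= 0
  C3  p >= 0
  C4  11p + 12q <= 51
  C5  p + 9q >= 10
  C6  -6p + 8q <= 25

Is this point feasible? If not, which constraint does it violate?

Constraint C4: 11p + 12q = 173, which is not ≤ 51. All other constraints are satisfied.

not feasible — violates C4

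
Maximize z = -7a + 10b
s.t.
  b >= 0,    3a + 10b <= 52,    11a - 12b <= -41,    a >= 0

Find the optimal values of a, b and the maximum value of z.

a = 0, b = 26/5, maximum z = 52

Feasible corners and z = -7a + 10b:
  (107/73, 695/146) → z = 2726/73
  (0, 26/5) → z = 52
  (0, 41/12) → z = 205/6

The optimum lies where 3a + 10b = 52 and a = 0.
Solving simultaneously gives a = 0, b = 26/5.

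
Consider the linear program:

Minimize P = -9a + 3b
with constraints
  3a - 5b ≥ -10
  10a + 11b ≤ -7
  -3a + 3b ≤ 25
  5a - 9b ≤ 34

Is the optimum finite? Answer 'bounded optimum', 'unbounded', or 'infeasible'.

bounded optimum

Extreme points and P = -9a + 3b:
  (-145/83, 79/83) → P = 1542/83
  (-95/6, -15/2) → P = 120
  (311/145, -75/29) → P = -3924/145
  (-109/4, -227/12) → P = 377/2
The feasible region has finitely many vertices and no improving ray; the minimum is -3924/145 at (311/145, -75/29).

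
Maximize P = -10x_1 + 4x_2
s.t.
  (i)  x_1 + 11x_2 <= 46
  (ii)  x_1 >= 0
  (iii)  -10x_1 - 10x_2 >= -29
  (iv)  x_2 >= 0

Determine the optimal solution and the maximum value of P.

Feasible corners and P = -10x_1 + 4x_2:
  (0, 29/10) → P = 58/5
  (0, 0) → P = 0
  (29/10, 0) → P = -29

x_1 = 0, x_2 = 29/10, maximum P = 58/5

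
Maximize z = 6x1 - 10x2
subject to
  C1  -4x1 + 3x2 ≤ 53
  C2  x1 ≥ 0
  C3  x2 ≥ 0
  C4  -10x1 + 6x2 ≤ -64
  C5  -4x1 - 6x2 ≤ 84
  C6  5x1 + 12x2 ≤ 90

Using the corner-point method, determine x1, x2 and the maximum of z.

Vertices and z = 6x1 - 10x2:
  (32/5, 0) → z = 192/5
  (18, 0) → z = 108
  (218/25, 58/15) → z = 1024/75

The optimum lies where x2 = 0 and 5x1 + 12x2 = 90.
Solving simultaneously gives x1 = 18, x2 = 0.

x1 = 18, x2 = 0, maximum z = 108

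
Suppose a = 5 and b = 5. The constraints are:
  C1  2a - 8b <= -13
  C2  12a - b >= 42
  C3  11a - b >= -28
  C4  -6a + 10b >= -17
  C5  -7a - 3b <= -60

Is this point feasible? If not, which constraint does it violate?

Constraint C5: -7a - 3b = -50, which is not ≤ -60. All other constraints are satisfied.

not feasible — violates C5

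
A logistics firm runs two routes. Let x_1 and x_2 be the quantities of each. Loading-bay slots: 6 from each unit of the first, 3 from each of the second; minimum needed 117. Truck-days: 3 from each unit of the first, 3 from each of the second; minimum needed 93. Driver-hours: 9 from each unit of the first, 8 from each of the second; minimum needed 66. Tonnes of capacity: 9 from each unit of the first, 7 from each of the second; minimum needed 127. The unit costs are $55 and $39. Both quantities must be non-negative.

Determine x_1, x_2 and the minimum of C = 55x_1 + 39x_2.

Corner points and C = 55x_1 + 39x_2:
  (0, 39) → C = 1521
  (31, 0) → C = 1705
  (8, 23) → C = 1337
The feasible region is unbounded (it extends along (0, 1), (1, 0)), but C strictly increases along every unbounded feasible direction, so there is no improving ray and the minimum is attained at a vertex.

At the optimal vertex, 6x_1 + 3x_2 = 117 and 3x_1 + 3x_2 = 93.
Solving simultaneously gives x_1 = 8, x_2 = 23.

x_1 = 8, x_2 = 23, minimum C = 1337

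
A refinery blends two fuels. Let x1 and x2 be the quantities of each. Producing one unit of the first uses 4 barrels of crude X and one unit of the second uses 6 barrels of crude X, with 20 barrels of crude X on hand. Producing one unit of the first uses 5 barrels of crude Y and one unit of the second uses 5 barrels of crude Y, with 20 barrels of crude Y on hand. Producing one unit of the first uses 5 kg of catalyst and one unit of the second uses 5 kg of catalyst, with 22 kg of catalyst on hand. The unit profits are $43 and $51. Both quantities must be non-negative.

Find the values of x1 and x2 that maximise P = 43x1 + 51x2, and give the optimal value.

x1 = 2, x2 = 2, maximum P = 188

Vertices and P = 43x1 + 51x2:
  (0, 0) → P = 0
  (0, 10/3) → P = 170
  (4, 0) → P = 172
  (2, 2) → P = 188

The optimum lies where 4x1 + 6x2 = 20 and 5x1 + 5x2 = 20.
Solving simultaneously gives x1 = 2, x2 = 2.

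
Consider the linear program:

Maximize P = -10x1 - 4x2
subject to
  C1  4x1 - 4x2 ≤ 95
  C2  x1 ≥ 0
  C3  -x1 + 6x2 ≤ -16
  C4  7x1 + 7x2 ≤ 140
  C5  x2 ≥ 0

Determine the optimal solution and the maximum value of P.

x1 = 16, x2 = 0, maximum P = -160

Vertices and P = -10x1 - 4x2:
  (136/7, 4/7) → P = -1376/7
  (16, 0) → P = -160
  (20, 0) → P = -200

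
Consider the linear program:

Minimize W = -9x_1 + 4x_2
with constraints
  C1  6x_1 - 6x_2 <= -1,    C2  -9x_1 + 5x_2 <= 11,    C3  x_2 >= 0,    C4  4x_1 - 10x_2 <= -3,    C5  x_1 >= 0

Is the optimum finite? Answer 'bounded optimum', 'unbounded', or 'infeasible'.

From the feasible point (2/9, 7/18), moving in the direction (6, 6) keeps every constraint satisfied while W decreases without bound.

unbounded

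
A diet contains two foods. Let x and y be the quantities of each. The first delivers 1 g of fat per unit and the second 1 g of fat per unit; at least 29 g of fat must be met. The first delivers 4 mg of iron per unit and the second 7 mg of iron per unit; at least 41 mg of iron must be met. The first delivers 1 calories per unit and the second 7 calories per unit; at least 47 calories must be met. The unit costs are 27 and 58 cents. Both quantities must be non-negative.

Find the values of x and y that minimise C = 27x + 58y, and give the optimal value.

The feasible region is unbounded (it extends along (0, 1), (1, 0)), but C strictly increases along every unbounded feasible direction, so there is no improving ray and the minimum is attained at a vertex.

At the optimal vertex, x + y = 29 and x + 7y = 47.
Solving simultaneously gives x = 26, y = 3.

x = 26, y = 3, minimum C = 876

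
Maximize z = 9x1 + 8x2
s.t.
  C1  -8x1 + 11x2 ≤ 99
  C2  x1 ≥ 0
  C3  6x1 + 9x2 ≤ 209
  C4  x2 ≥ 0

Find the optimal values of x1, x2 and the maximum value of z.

x1 = 209/6, x2 = 0, maximum z = 627/2

Feasible corners and z = 9x1 + 8x2:
  (0, 9) → z = 72
  (704/69, 1133/69) → z = 15400/69
  (0, 0) → z = 0
  (209/6, 0) → z = 627/2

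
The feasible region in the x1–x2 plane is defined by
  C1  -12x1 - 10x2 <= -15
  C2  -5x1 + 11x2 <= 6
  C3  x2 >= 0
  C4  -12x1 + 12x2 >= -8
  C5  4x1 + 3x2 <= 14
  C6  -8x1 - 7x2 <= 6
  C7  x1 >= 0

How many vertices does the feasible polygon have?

3

Of the 21 pairwise boundary intersections, those satisfying every inequality are:
  (15/26, 21/26)
  (65/66, 7/22)
  (20/9, 14/9)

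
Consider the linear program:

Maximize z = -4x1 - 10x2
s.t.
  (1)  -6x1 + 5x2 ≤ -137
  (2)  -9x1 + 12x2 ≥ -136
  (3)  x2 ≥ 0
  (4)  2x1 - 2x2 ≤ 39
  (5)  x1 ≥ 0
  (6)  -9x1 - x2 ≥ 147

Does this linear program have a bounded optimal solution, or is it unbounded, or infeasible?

The boundaries -6x1 + 5x2 = -137 and 2x1 - 2x2 = 39 meet at (79/2, 20), but that point violates -9x1 - x2 ≥ 147. Every candidate vertex is excluded by some other constraint, so the feasible region is empty.

infeasible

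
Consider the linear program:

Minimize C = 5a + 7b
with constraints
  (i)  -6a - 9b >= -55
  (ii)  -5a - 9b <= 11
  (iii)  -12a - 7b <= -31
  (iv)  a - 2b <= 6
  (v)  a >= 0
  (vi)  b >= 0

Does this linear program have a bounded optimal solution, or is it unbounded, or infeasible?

Extreme points and C = 5a + 7b:
  (164/21, 19/21) → C = 953/21
  (0, 55/9) → C = 385/9
  (0, 31/7) → C = 31
  (31/12, 0) → C = 155/12
  (6, 0) → C = 30
The feasible region has finitely many vertices and no improving ray; the minimum is 155/12 at (31/12, 0).

bounded optimum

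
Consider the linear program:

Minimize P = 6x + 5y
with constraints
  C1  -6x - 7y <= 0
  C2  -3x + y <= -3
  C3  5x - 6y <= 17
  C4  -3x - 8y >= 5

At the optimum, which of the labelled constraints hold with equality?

C1 and C4

Vertices and P = 6x + 5y:
  (119/71, -102/71) → P = 204/71
  (35/27, -10/9) → P = 20/9
  (53/29, -38/29) → P = 128/29

The minimum is at (35/27, -10/9). Substituting into each constraint, equality holds for C1 and C4; the remaining constraints have slack.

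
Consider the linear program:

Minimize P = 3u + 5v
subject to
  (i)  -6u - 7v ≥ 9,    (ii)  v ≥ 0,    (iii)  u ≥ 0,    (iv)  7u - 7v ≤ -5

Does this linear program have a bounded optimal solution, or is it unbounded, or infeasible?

The boundaries -6u - 7v = 9 and v = 0 meet at (-3/2, 0), but that point violates u ≥ 0. Every candidate vertex is excluded by some other constraint, so the feasible region is empty.

infeasible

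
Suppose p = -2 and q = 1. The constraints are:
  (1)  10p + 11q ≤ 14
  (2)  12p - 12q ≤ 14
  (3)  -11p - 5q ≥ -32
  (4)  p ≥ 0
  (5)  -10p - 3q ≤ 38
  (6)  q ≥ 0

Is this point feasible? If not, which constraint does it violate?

Constraint (4): p = -2, which is not ≥ 0. All other constraints are satisfied.

not feasible — violates (4)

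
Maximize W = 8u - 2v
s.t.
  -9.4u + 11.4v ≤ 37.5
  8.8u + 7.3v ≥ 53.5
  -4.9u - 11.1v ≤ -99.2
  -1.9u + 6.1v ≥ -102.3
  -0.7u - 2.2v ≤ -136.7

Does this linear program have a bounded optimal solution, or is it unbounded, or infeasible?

unbounded

From the feasible point (73794/1433, 131123/2866), moving in the direction (6.1, 1.9) keeps every constraint satisfied while W increases without bound.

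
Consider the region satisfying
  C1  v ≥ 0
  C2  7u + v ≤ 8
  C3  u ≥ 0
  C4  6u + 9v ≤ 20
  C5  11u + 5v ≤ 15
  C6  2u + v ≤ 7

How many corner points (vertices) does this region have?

Of the 15 pairwise boundary intersections, those satisfying every inequality are:
  (8/7, 0)
  (0, 0)
  (25/24, 17/24)
  (0, 20/9)
  (35/69, 130/69)

5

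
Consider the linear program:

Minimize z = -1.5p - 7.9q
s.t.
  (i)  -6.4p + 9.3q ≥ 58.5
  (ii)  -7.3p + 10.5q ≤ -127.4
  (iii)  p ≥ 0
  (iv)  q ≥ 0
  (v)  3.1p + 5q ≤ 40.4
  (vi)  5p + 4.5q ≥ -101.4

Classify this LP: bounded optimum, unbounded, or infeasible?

The boundaries -6.4p + 9.3q = 58.5 and -7.3p + 10.5q = -127.4 meet at (59969/23, 124241/69), but that point violates 3.1p + 5q ≤ 40.4. Every candidate vertex is excluded by some other constraint, so the feasible region is empty.

infeasible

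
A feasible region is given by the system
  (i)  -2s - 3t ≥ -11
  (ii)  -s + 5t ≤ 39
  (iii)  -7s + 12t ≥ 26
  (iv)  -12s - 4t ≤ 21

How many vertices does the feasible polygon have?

The feasible vertices (each the meet of two boundaries and inside every other half-plane) are:
  (6/5, 43/15)
  (-107/28, 87/14)
  (-89/43, 165/172)

3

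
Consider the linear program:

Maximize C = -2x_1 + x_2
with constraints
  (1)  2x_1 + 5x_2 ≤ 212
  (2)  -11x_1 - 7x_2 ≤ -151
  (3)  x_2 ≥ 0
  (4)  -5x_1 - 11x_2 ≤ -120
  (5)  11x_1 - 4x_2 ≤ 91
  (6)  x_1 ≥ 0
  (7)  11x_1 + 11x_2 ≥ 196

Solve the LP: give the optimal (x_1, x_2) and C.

x_1 = 0, x_2 = 212/5, maximum C = 212/5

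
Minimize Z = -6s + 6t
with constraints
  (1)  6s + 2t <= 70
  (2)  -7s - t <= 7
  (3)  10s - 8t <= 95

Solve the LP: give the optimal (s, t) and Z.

s = 13/22, t = -245/22, minimum Z = -774/11

Extreme points and Z = -6s + 6t:
  (-21/2, 133/2) → Z = 462
  (375/34, 65/34) → Z = -930/17
  (13/22, -245/22) → Z = -774/11

The optimum lies where -7s - t = 7 and 10s - 8t = 95.
Solving simultaneously gives s = 13/22, t = -245/22.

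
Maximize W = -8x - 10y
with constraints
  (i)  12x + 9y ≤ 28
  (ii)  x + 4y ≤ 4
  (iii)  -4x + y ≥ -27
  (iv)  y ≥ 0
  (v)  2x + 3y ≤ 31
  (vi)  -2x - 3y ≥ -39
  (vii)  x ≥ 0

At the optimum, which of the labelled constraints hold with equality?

(iv) and (vii)

Vertices and W = -8x - 10y:
  (76/39, 20/39) → W = -808/39
  (7/3, 0) → W = -56/3
  (0, 1) → W = -10
  (0, 0) → W = 0

The maximum is at (0, 0). Substituting into each constraint, equality holds for (iv) and (vii); the remaining constraints have slack.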